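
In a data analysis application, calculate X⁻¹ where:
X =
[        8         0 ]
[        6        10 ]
det(X) = 80
X⁻¹ =
[      1/8         0 ]
[    -3/40      1/10 ]

For a 2×2 matrix X = [[a, b], [c, d]] with det(X) ≠ 0, X⁻¹ = (1/det(X)) * [[d, -b], [-c, a]].
det(X) = (8)*(10) - (0)*(6) = 80 - 0 = 80.
X⁻¹ = (1/80) * [[10, 0], [-6, 8]].
Dividing each entry by 80 and reducing:
X⁻¹ =
[      1/8         0 ]
[    -3/40      1/10 ]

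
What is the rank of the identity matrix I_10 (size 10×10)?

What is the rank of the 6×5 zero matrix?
rank(I_10) = 10, rank(0) = 0

The identity I_10 has 10 columns that are the standard basis vectors e_1, …, e_10. These are linearly independent, so all 10 columns are pivots and rank(I_10) = 10.
The 6×5 zero matrix has every entry zero, so every row is the zero row and there are no pivots; rank(0) = 0.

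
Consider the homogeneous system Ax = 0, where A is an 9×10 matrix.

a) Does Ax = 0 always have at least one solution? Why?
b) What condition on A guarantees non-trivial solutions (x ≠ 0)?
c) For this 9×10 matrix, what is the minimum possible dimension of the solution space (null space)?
a) Yes, x = 0 is always a solution. b) When A has linearly dependent columns (rank < n). c) Minimum nullity = 1.

a) x = 0 satisfies A·0 = 0, so the zero vector is always a solution.
b) Non-trivial solutions exist iff the columns of A are linearly dependent, equivalently rank(A) < n (the number of columns).
c) By rank-nullity, rank(A) + nullity(A) = n = 10. Since A has only 9 rows, rank(A) ≤ 9, so nullity(A) ≥ 10 - 9 = 1.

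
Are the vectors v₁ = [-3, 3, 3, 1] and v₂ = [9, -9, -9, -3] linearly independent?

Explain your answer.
No, linearly dependent (v₂ = -3·v₁)

Check whether there is a scalar k with v₂ = k·v₁.
Comparing components, k = -3 satisfies -3·[-3, 3, 3, 1] = [9, -9, -9, -3].
Since v₂ is a scalar multiple of v₁, the two vectors are linearly dependent.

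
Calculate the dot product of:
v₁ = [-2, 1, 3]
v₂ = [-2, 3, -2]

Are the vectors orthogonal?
1, No

The dot product is the sum of products of corresponding components.
v₁·v₂ = (-2)*(-2) + (1)*(3) + (3)*(-2) = 4 + 3 - 6 = 1.
Two vectors are orthogonal iff their dot product is 0; here the dot product is 1, so the vectors are not orthogonal.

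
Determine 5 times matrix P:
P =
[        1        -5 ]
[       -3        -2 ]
5P =
[        5       -25 ]
[      -15       -10 ]

Scalar multiplication is elementwise: (5P)[i][j] = 5 * P[i][j].
  (5P)[0][0] = 5 * (1) = 5
  (5P)[0][1] = 5 * (-5) = -25
  (5P)[1][0] = 5 * (-3) = -15
  (5P)[1][1] = 5 * (-2) = -10
5P =
[        5       -25 ]
[      -15       -10 ]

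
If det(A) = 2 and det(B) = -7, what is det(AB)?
-14

Use the multiplicative property of determinants: det(AB) = det(A)*det(B).
det(AB) = (2)*(-7) = -14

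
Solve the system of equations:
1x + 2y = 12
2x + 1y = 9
x = 2, y = 5

Use elimination (row reduction):
Equation 1: 1x + 2y = 12.
Equation 2: 2x + 1y = 9.
Multiply Eq1 by 2 and Eq2 by 1: 2x + 4y = 24;  2x + 1y = 9.
Subtract: (-3)y = -15, so y = 5.
Back-substitute into Eq1: 1x + 2*(5) = 12, so x = 2.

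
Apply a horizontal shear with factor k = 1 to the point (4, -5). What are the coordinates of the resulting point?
(-1, -5)

Shear matrix for horizontal shear with factor k = 1:
[[1, 1], [0, 1]]
Result: (4, -5) → (-1, -5)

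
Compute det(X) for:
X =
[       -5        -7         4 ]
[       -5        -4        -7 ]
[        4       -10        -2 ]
det(X) = 840

Expand along row 0 (cofactor expansion): det(X) = a*(e*i - f*h) - b*(d*i - f*g) + c*(d*h - e*g), where the 3×3 is [[a, b, c], [d, e, f], [g, h, i]].
Minor M_00 = (-4)*(-2) - (-7)*(-10) = 8 - 70 = -62.
Minor M_01 = (-5)*(-2) - (-7)*(4) = 10 + 28 = 38.
Minor M_02 = (-5)*(-10) - (-4)*(4) = 50 + 16 = 66.
det(X) = (-5)*(-62) - (-7)*(38) + (4)*(66) = 310 + 266 + 264 = 840.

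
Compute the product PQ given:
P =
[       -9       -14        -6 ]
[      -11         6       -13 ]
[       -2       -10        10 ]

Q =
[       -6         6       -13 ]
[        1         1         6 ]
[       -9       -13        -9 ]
PQ =
[       94        10        87 ]
[      189       109       296 ]
[      -88      -152      -124 ]

Matrix multiplication: (PQ)[i][j] = sum over k of P[i][k] * Q[k][j].
  (PQ)[0][0] = (-9)*(-6) + (-14)*(1) + (-6)*(-9) = 94
  (PQ)[0][1] = (-9)*(6) + (-14)*(1) + (-6)*(-13) = 10
  (PQ)[0][2] = (-9)*(-13) + (-14)*(6) + (-6)*(-9) = 87
  (PQ)[1][0] = (-11)*(-6) + (6)*(1) + (-13)*(-9) = 189
  (PQ)[1][1] = (-11)*(6) + (6)*(1) + (-13)*(-13) = 109
  (PQ)[1][2] = (-11)*(-13) + (6)*(6) + (-13)*(-9) = 296
  (PQ)[2][0] = (-2)*(-6) + (-10)*(1) + (10)*(-9) = -88
  (PQ)[2][1] = (-2)*(6) + (-10)*(1) + (10)*(-13) = -152
  (PQ)[2][2] = (-2)*(-13) + (-10)*(6) + (10)*(-9) = -124
PQ =
[       94        10        87 ]
[      189       109       296 ]
[      -88      -152      -124 ]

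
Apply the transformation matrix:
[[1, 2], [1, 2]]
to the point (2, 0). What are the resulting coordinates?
(2, 2)

Matrix multiplication:
[[1, 2], [1, 2]] × [2, 0]ᵀ
= [1×2 + 2×0, 1×2 + 2×0]ᵀ
= [2.0000, 2.0000]ᵀ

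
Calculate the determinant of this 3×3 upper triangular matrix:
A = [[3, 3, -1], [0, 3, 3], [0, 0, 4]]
36

The determinant of a triangular matrix is the product of its diagonal entries (the off-diagonal entries above the diagonal do not affect it).
det(A) = (3) * (3) * (4) = 36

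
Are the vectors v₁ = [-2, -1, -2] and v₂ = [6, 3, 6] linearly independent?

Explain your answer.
No, linearly dependent (v₂ = -3·v₁)

Check whether there is a scalar k with v₂ = k·v₁.
Comparing components, k = -3 satisfies -3·[-2, -1, -2] = [6, 3, 6].
Since v₂ is a scalar multiple of v₁, the two vectors are linearly dependent.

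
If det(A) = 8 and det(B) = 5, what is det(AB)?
40

Use the multiplicative property of determinants: det(AB) = det(A)*det(B).
det(AB) = (8)*(5) = 40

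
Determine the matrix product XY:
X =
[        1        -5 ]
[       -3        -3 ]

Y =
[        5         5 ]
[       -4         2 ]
XY =
[       25        -5 ]
[       -3       -21 ]

Matrix multiplication: (XY)[i][j] = sum over k of X[i][k] * Y[k][j].
  (XY)[0][0] = (1)*(5) + (-5)*(-4) = 25
  (XY)[0][1] = (1)*(5) + (-5)*(2) = -5
  (XY)[1][0] = (-3)*(5) + (-3)*(-4) = -3
  (XY)[1][1] = (-3)*(5) + (-3)*(2) = -21
XY =
[       25        -5 ]
[       -3       -21 ]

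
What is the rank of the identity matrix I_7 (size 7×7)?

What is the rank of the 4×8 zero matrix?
rank(I_7) = 7, rank(0) = 0

The identity I_7 has 7 columns that are the standard basis vectors e_1, …, e_7. These are linearly independent, so all 7 columns are pivots and rank(I_7) = 7.
The 4×8 zero matrix has every entry zero, so every row is the zero row and there are no pivots; rank(0) = 0.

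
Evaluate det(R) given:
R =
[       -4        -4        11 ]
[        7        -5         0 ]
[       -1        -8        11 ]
det(R) = -143

Expand along row 0 (cofactor expansion): det(R) = a*(e*i - f*h) - b*(d*i - f*g) + c*(d*h - e*g), where the 3×3 is [[a, b, c], [d, e, f], [g, h, i]].
Minor M_00 = (-5)*(11) - (0)*(-8) = -55 - 0 = -55.
Minor M_01 = (7)*(11) - (0)*(-1) = 77 - 0 = 77.
Minor M_02 = (7)*(-8) - (-5)*(-1) = -56 - 5 = -61.
det(R) = (-4)*(-55) - (-4)*(77) + (11)*(-61) = 220 + 308 - 671 = -143.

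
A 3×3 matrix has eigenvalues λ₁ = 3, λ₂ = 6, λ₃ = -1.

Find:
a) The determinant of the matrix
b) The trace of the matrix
det = -18, trace = 8

Two standard eigenvalue identities:
- det(A) equals the product of the eigenvalues (counted with multiplicity).
- trace(A) equals the sum of the eigenvalues.
det(A) = (3)*(6)*(-1) = -18.
trace(A) = 3 + 6 - 1 = 8.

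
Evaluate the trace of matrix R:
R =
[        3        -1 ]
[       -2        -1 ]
tr(R) = 3 - 1 = 2

The trace of a square matrix is the sum of its diagonal entries.
Diagonal entries of R: R[0][0] = 3, R[1][1] = -1.
tr(R) = 3 - 1 = 2.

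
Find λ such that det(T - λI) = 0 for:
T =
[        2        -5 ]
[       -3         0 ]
λ = -3, 5

Solve det(T - λI) = 0. For a 2×2 matrix the characteristic equation is λ² - (trace)λ + det = 0.
trace(T) = a + d = 2 + 0 = 2.
det(T) = a*d - b*c = (2)*(0) - (-5)*(-3) = 0 - 15 = -15.
Characteristic equation: λ² - (2)λ + (-15) = 0.
Discriminant = (2)² - 4*(-15) = 4 + 60 = 64.
λ = (2 ± √64) / 2 = (2 ± 8) / 2 = -3, 5.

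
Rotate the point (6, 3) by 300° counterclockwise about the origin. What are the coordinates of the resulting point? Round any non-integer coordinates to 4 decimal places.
(5.5981, -3.6962)

Rotation matrix R(θ) = [[cos θ, -sin θ], [sin θ, cos θ]]; for θ = 300°:
R = [[1/2, √3/2], [-√3/2, 1/2]]
Result: R × [6, 3]ᵀ = [1/2·6 + (√3/2)·3, -√3/2·6 + (1/2)·3]ᵀ = (5.5981, -3.6962)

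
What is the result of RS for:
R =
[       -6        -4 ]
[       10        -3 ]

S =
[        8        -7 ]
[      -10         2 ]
RS =
[       -8        34 ]
[      110       -76 ]

Matrix multiplication: (RS)[i][j] = sum over k of R[i][k] * S[k][j].
  (RS)[0][0] = (-6)*(8) + (-4)*(-10) = -8
  (RS)[0][1] = (-6)*(-7) + (-4)*(2) = 34
  (RS)[1][0] = (10)*(8) + (-3)*(-10) = 110
  (RS)[1][1] = (10)*(-7) + (-3)*(2) = -76
RS =
[       -8        34 ]
[      110       -76 ]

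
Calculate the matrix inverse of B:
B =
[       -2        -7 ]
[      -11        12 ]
det(B) = -101
B⁻¹ =
[  -12/101    -7/101 ]
[  -11/101     2/101 ]

For a 2×2 matrix B = [[a, b], [c, d]] with det(B) ≠ 0, B⁻¹ = (1/det(B)) * [[d, -b], [-c, a]].
det(B) = (-2)*(12) - (-7)*(-11) = -24 - 77 = -101.
B⁻¹ = (1/-101) * [[12, 7], [11, -2]].
Dividing each entry by -101 and reducing:
B⁻¹ =
[  -12/101    -7/101 ]
[  -11/101     2/101 ]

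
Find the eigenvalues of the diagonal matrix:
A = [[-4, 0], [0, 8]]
λ₁ = -4, λ₂ = 8

The characteristic polynomial of A is det(A - λI) = (-4 - λ)(8 - λ) = 0.
The roots are λ = -4 and λ = 8, so the eigenvalues are the diagonal entries.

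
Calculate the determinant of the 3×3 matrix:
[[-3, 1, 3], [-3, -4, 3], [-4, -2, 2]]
-30

Expansion along first row:
det = -3·det([[-4,3],[-2,2]]) - 1·det([[-3,3],[-4,2]]) + 3·det([[-3,-4],[-4,-2]])
    = -3·(-4·2 - 3·-2) - 1·(-3·2 - 3·-4) + 3·(-3·-2 - -4·-4)
    = -3·-2 - 1·6 + 3·-10
    = 6 + -6 + -30 = -30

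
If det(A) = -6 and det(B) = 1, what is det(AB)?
-6

Use the multiplicative property of determinants: det(AB) = det(A)*det(B).
det(AB) = (-6)*(1) = -6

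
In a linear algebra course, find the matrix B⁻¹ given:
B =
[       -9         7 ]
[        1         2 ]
det(B) = -25
B⁻¹ =
[    -2/25      7/25 ]
[     1/25      9/25 ]

For a 2×2 matrix B = [[a, b], [c, d]] with det(B) ≠ 0, B⁻¹ = (1/det(B)) * [[d, -b], [-c, a]].
det(B) = (-9)*(2) - (7)*(1) = -18 - 7 = -25.
B⁻¹ = (1/-25) * [[2, -7], [-1, -9]].
Dividing each entry by -25 and reducing:
B⁻¹ =
[    -2/25      7/25 ]
[     1/25      9/25 ]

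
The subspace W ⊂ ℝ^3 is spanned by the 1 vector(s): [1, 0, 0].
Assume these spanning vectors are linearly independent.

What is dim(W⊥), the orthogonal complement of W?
dim(W⊥) = 2

For any subspace W of ℝ^n, dim(W) + dim(W⊥) = n (the whole-space dimension).
Here the given 1 vectors are linearly independent, so dim(W) = 1.
Thus dim(W⊥) = n - dim(W) = 3 - 1 = 2.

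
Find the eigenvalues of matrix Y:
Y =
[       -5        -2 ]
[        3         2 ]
λ = -4, 1

Solve det(Y - λI) = 0. For a 2×2 matrix the characteristic equation is λ² - (trace)λ + det = 0.
trace(Y) = a + d = -5 + 2 = -3.
det(Y) = a*d - b*c = (-5)*(2) - (-2)*(3) = -10 + 6 = -4.
Characteristic equation: λ² - (-3)λ + (-4) = 0.
Discriminant = (-3)² - 4*(-4) = 9 + 16 = 25.
λ = (-3 ± √25) / 2 = (-3 ± 5) / 2 = -4, 1.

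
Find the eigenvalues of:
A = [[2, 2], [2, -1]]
λ = -2, 3

Solve det(A - λI) = 0. For a 2×2 matrix this is λ² - (trace)λ + det = 0.
trace(A) = 2 - 1 = 1.
det(A) = (2)*(-1) - (2)*(2) = -2 - 4 = -6.
Characteristic equation: λ² - (1)λ + (-6) = 0.
Discriminant: (1)² - 4*(-6) = 1 + 24 = 25.
Roots: λ = (1 ± √25) / 2 = -2, 3.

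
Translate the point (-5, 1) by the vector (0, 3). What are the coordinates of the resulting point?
(-5, 4)

Translation by (0, 3):
x' = -5 + 0 = -5
y' = 1 + 3 = 4
Homogeneous matrix: [[1, 0, 0], [0, 1, 3], [0, 0, 1]]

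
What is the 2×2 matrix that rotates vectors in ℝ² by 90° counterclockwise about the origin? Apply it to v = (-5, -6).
R = [[0, -1], [1, 0]]; R·v = (6, -5)

A counterclockwise rotation by angle θ in ℝ² has matrix R(θ) = [[cos θ, -sin θ], [sin θ, cos θ]].
For θ = 90°: cos θ = 0, sin θ = 1.
R(90°) = [[0, -1], [1, 0]].
R·v = [0·-5 + (-1)·-6, 1·-5 + 0·-6] = (6, -5).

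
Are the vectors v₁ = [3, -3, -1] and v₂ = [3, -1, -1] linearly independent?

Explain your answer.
Yes, linearly independent

Two vectors are linearly dependent iff one is a scalar multiple of the other.
No single scalar k satisfies v₂ = k·v₁ (the ratios of corresponding entries disagree), so v₁ and v₂ are linearly independent.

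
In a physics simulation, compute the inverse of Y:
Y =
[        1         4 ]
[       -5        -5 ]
det(Y) = 15
Y⁻¹ =
[     -1/3     -4/15 ]
[      1/3      1/15 ]

For a 2×2 matrix Y = [[a, b], [c, d]] with det(Y) ≠ 0, Y⁻¹ = (1/det(Y)) * [[d, -b], [-c, a]].
det(Y) = (1)*(-5) - (4)*(-5) = -5 + 20 = 15.
Y⁻¹ = (1/15) * [[-5, -4], [5, 1]].
Dividing each entry by 15 and reducing:
Y⁻¹ =
[     -1/3     -4/15 ]
[      1/3      1/15 ]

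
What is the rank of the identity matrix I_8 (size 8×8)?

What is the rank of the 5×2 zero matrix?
rank(I_8) = 8, rank(0) = 0

The identity I_8 has 8 columns that are the standard basis vectors e_1, …, e_8. These are linearly independent, so all 8 columns are pivots and rank(I_8) = 8.
The 5×2 zero matrix has every entry zero, so every row is the zero row and there are no pivots; rank(0) = 0.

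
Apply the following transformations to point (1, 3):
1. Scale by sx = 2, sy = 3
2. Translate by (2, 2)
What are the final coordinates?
(4, 11)

Step 1: Scale (1, 3) by (sx, sy) = (2, 3) → (2, 9)
Step 2: Translate by (2, 2) → (4, 11)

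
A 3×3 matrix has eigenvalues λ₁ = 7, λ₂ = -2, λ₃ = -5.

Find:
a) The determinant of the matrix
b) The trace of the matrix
det = 70, trace = 0

Two standard eigenvalue identities:
- det(A) equals the product of the eigenvalues (counted with multiplicity).
- trace(A) equals the sum of the eigenvalues.
det(A) = (7)*(-2)*(-5) = 70.
trace(A) = 7 - 2 - 5 = 0.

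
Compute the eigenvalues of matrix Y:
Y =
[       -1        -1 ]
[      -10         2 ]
λ = -3, 4

Solve det(Y - λI) = 0. For a 2×2 matrix the characteristic equation is λ² - (trace)λ + det = 0.
trace(Y) = a + d = -1 + 2 = 1.
det(Y) = a*d - b*c = (-1)*(2) - (-1)*(-10) = -2 - 10 = -12.
Characteristic equation: λ² - (1)λ + (-12) = 0.
Discriminant = (1)² - 4*(-12) = 1 + 48 = 49.
λ = (1 ± √49) / 2 = (1 ± 7) / 2 = -3, 4.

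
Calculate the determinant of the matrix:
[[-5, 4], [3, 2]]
-22

For a 2×2 matrix [[a, b], [c, d]], det = ad - bc
det = (-5)(2) - (4)(3) = -10 - 12 = -22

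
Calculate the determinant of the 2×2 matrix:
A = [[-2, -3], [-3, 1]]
-11

For A = [[a, b], [c, d]], det(A) = a*d - b*c.
det(A) = (-2)*(1) - (-3)*(-3) = -2 - 9 = -11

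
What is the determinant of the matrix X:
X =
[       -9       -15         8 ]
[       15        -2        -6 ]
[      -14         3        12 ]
det(X) = 1630

Expand along row 0 (cofactor expansion): det(X) = a*(e*i - f*h) - b*(d*i - f*g) + c*(d*h - e*g), where the 3×3 is [[a, b, c], [d, e, f], [g, h, i]].
Minor M_00 = (-2)*(12) - (-6)*(3) = -24 + 18 = -6.
Minor M_01 = (15)*(12) - (-6)*(-14) = 180 - 84 = 96.
Minor M_02 = (15)*(3) - (-2)*(-14) = 45 - 28 = 17.
det(X) = (-9)*(-6) - (-15)*(96) + (8)*(17) = 54 + 1440 + 136 = 1630.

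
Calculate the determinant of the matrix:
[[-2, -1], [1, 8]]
-15

For a 2×2 matrix [[a, b], [c, d]], det = ad - bc
det = (-2)(8) - (-1)(1) = -16 - -1 = -15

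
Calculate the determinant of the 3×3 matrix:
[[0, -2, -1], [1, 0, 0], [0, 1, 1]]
1

Expansion along first row:
det = 0·det([[0,0],[1,1]]) - -2·det([[1,0],[0,1]]) + -1·det([[1,0],[0,1]])
    = 0·(0·1 - 0·1) - -2·(1·1 - 0·0) + -1·(1·1 - 0·0)
    = 0·0 - -2·1 + -1·1
    = 0 + 2 + -1 = 1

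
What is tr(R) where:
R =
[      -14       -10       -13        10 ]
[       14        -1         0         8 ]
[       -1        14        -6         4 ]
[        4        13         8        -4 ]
tr(R) = -14 - 1 - 6 - 4 = -25

The trace of a square matrix is the sum of its diagonal entries.
Diagonal entries of R: R[0][0] = -14, R[1][1] = -1, R[2][2] = -6, R[3][3] = -4.
tr(R) = -14 - 1 - 6 - 4 = -25.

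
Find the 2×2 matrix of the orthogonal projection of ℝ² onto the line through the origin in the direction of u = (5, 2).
[[25/29, 10/29], [10/29, 4/29]]

The orthogonal projection onto the line spanned by a nonzero vector u = (a, b) has matrix P = (u uᵀ) / (uᵀ u) = (1/(a² + b²)) · [[a², ab], [ab, b²]].
Here u = (5, 2), so a² + b² = 25 + 4 = 29.
P = (1/29) · [[25, 10], [10, 4]] = [[25/29, 10/29], [10/29, 4/29]].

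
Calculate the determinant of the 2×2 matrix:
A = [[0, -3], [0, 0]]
0

For A = [[a, b], [c, d]], det(A) = a*d - b*c.
det(A) = (0)*(0) - (-3)*(0) = 0 - 0 = 0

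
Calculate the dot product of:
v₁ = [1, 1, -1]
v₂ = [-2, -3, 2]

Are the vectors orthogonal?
-7, No

The dot product is the sum of products of corresponding components.
v₁·v₂ = (1)*(-2) + (1)*(-3) + (-1)*(2) = -2 - 3 - 2 = -7.
Two vectors are orthogonal iff their dot product is 0; here the dot product is -7, so the vectors are not orthogonal.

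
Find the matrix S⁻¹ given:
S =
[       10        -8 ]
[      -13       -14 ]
det(S) = -244
S⁻¹ =
[    7/122     -2/61 ]
[  -13/244    -5/122 ]

For a 2×2 matrix S = [[a, b], [c, d]] with det(S) ≠ 0, S⁻¹ = (1/det(S)) * [[d, -b], [-c, a]].
det(S) = (10)*(-14) - (-8)*(-13) = -140 - 104 = -244.
S⁻¹ = (1/-244) * [[-14, 8], [13, 10]].
Dividing each entry by -244 and reducing:
S⁻¹ =
[    7/122     -2/61 ]
[  -13/244    -5/122 ]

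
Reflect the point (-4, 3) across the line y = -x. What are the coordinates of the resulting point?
(-3, 4)

Reflection across line y = -x: (-4, 3) → (-3, 4)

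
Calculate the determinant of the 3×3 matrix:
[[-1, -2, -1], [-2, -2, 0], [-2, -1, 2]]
-2

Expansion along first row:
det = -1·det([[-2,0],[-1,2]]) - -2·det([[-2,0],[-2,2]]) + -1·det([[-2,-2],[-2,-1]])
    = -1·(-2·2 - 0·-1) - -2·(-2·2 - 0·-2) + -1·(-2·-1 - -2·-2)
    = -1·-4 - -2·-4 + -1·-2
    = 4 + -8 + 2 = -2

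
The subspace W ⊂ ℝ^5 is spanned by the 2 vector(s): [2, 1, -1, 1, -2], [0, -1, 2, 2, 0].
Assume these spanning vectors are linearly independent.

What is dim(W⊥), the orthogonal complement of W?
dim(W⊥) = 3

For any subspace W of ℝ^n, dim(W) + dim(W⊥) = n (the whole-space dimension).
Here the given 2 vectors are linearly independent, so dim(W) = 2.
Thus dim(W⊥) = n - dim(W) = 5 - 2 = 3.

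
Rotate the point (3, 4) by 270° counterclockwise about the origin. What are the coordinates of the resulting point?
(4, -3)

Rotation matrix R(θ) = [[cos θ, -sin θ], [sin θ, cos θ]]; for θ = 270°:
R = [[0, 1], [-1, 0]]
Result: R × [3, 4]ᵀ = [0·3 + (1)·4, -1·3 + (0)·4]ᵀ = (4, -3)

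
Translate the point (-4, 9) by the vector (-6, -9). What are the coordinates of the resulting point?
(-10, 0)

Translation by (-6, -9):
x' = -4 + -6 = -10
y' = 9 + -9 = 0
Homogeneous matrix: [[1, 0, -6], [0, 1, -9], [0, 0, 1]]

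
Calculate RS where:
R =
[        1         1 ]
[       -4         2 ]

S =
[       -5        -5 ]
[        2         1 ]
RS =
[       -3        -4 ]
[       24        22 ]

Matrix multiplication: (RS)[i][j] = sum over k of R[i][k] * S[k][j].
  (RS)[0][0] = (1)*(-5) + (1)*(2) = -3
  (RS)[0][1] = (1)*(-5) + (1)*(1) = -4
  (RS)[1][0] = (-4)*(-5) + (2)*(2) = 24
  (RS)[1][1] = (-4)*(-5) + (2)*(1) = 22
RS =
[       -3        -4 ]
[       24        22 ]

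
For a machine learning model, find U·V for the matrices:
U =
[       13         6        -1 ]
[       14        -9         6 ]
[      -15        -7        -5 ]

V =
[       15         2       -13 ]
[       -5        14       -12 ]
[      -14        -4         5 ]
UV =
[      179       114      -246 ]
[      171      -122       -44 ]
[     -120      -108       254 ]

Matrix multiplication: (UV)[i][j] = sum over k of U[i][k] * V[k][j].
  (UV)[0][0] = (13)*(15) + (6)*(-5) + (-1)*(-14) = 179
  (UV)[0][1] = (13)*(2) + (6)*(14) + (-1)*(-4) = 114
  (UV)[0][2] = (13)*(-13) + (6)*(-12) + (-1)*(5) = -246
  (UV)[1][0] = (14)*(15) + (-9)*(-5) + (6)*(-14) = 171
  (UV)[1][1] = (14)*(2) + (-9)*(14) + (6)*(-4) = -122
  (UV)[1][2] = (14)*(-13) + (-9)*(-12) + (6)*(5) = -44
  (UV)[2][0] = (-15)*(15) + (-7)*(-5) + (-5)*(-14) = -120
  (UV)[2][1] = (-15)*(2) + (-7)*(14) + (-5)*(-4) = -108
  (UV)[2][2] = (-15)*(-13) + (-7)*(-12) + (-5)*(5) = 254
UV =
[      179       114      -246 ]
[      171      -122       -44 ]
[     -120      -108       254 ]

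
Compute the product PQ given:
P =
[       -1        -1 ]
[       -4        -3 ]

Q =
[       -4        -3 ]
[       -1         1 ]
PQ =
[        5         2 ]
[       19         9 ]

Matrix multiplication: (PQ)[i][j] = sum over k of P[i][k] * Q[k][j].
  (PQ)[0][0] = (-1)*(-4) + (-1)*(-1) = 5
  (PQ)[0][1] = (-1)*(-3) + (-1)*(1) = 2
  (PQ)[1][0] = (-4)*(-4) + (-3)*(-1) = 19
  (PQ)[1][1] = (-4)*(-3) + (-3)*(1) = 9
PQ =
[        5         2 ]
[       19         9 ]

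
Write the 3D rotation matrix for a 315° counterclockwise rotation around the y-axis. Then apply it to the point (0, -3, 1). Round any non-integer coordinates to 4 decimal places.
R = [[√2/2, 0, -√2/2], [0, 1, 0], [√2/2, 0, √2/2]]; R·(0, -3, 1) = (-0.7071, -3.0000, 0.7071)

Rotation matrix for 315° around y-axis:
cos(315°) = √2/2, sin(315°) = -√2/2
R = [[√2/2, 0, -√2/2], [0, 1, 0], [√2/2, 0, √2/2]]
Apply to (0, -3, 1): R·[0, -3, 1]ᵀ = (-0.7071, -3.0000, 0.7071)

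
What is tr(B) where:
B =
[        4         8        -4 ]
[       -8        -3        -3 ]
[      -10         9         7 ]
tr(B) = 4 - 3 + 7 = 8

The trace of a square matrix is the sum of its diagonal entries.
Diagonal entries of B: B[0][0] = 4, B[1][1] = -3, B[2][2] = 7.
tr(B) = 4 - 3 + 7 = 8.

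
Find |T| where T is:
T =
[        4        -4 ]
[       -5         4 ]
det(T) = -4

For a 2×2 matrix [[a, b], [c, d]], det = a*d - b*c.
det(T) = (4)*(4) - (-4)*(-5) = 16 - 20 = -4.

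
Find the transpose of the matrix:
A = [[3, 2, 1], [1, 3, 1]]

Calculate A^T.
[[3, 1], [2, 3], [1, 1]]

The transpose sends entry (i,j) to (j,i); rows become columns.
Row 0 of A: [3, 2, 1] -> column 0 of A^T.
Row 1 of A: [1, 3, 1] -> column 1 of A^T.
A^T = [[3, 1], [2, 3], [1, 1]]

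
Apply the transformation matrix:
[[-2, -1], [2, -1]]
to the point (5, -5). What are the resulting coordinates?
(-5, 15)

Matrix multiplication:
[[-2, -1], [2, -1]] × [5, -5]ᵀ
= [-2×5 + -1×-5, 2×5 + -1×-5]ᵀ
= [-5.0000, 15.0000]ᵀ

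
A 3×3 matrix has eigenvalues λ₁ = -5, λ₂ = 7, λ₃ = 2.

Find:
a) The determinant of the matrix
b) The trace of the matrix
det = -70, trace = 4

Two standard eigenvalue identities:
- det(A) equals the product of the eigenvalues (counted with multiplicity).
- trace(A) equals the sum of the eigenvalues.
det(A) = (-5)*(7)*(2) = -70.
trace(A) = -5 + 7 + 2 = 4.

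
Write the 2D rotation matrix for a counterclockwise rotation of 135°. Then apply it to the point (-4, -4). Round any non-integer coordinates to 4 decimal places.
R = [[-√2/2, -√2/2], [√2/2, -√2/2]]; R·(-4, -4) = (5.6569, 0.0000)

Rotation matrix formula: R(θ) = [[cos θ, -sin θ], [sin θ, cos θ]]
For θ = 135°:
cos(135°) = -√2/2
sin(135°) = √2/2
R = [[-√2/2, -√2/2], [√2/2, -√2/2]]
Apply to (-4, -4): [-√2/2·-4 + (-√2/2)·-4, √2/2·-4 + -√2/2·-4] = (5.6569, 0.0000)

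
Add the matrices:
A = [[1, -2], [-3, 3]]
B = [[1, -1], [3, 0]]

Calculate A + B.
[[2, -3], [0, 3]]

Add corresponding elements:
(1)+(1)=2
(-2)+(-1)=-3
(-3)+(3)=0
(3)+(0)=3
A + B = [[2, -3], [0, 3]]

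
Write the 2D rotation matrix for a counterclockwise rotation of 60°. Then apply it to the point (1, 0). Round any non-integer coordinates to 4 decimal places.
R = [[1/2, -√3/2], [√3/2, 1/2]]; R·(1, 0) = (0.5000, 0.8660)

Rotation matrix formula: R(θ) = [[cos θ, -sin θ], [sin θ, cos θ]]
For θ = 60°:
cos(60°) = 1/2
sin(60°) = √3/2
R = [[1/2, -√3/2], [√3/2, 1/2]]
Apply to (1, 0): [1/2·1 + (-√3/2)·0, √3/2·1 + 1/2·0] = (0.5000, 0.8660)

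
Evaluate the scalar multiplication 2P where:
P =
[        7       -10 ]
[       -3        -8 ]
2P =
[       14       -20 ]
[       -6       -16 ]

Scalar multiplication is elementwise: (2P)[i][j] = 2 * P[i][j].
  (2P)[0][0] = 2 * (7) = 14
  (2P)[0][1] = 2 * (-10) = -20
  (2P)[1][0] = 2 * (-3) = -6
  (2P)[1][1] = 2 * (-8) = -16
2P =
[       14       -20 ]
[       -6       -16 ]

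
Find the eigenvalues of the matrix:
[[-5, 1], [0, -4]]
λ = -5 and λ = -4

Characteristic equation: det(A - λI) = 0
λ² - (trace)λ + (det) = 0
λ² - (-9)λ + (20) = 0
λ² + 9λ + 20 = 0
Solving: λ = -5, -4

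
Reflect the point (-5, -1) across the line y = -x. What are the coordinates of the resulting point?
(1, 5)

Reflection across line y = -x: (-5, -1) → (1, 5)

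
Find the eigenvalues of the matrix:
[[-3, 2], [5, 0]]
λ = -5 and λ = 2

Characteristic equation: det(A - λI) = 0
λ² - (trace)λ + (det) = 0
λ² - (-3)λ + (-10) = 0
λ² + 3λ - 10 = 0
Solving: λ = -5, 2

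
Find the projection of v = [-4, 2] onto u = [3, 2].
[-24/13, -16/13]

The projection of v onto u is proj_u(v) = ((v·u) / (u·u)) · u.
v·u = (-4)*(3) + (2)*(2) = -8.
u·u = (3)*(3) + (2)*(2) = 13.
coefficient = -8 / 13 = -8/13.
proj_u(v) = -8/13 · [3, 2] = [-24/13, -16/13].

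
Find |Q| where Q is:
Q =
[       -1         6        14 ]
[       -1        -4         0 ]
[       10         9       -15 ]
det(Q) = 284

Expand along row 0 (cofactor expansion): det(Q) = a*(e*i - f*h) - b*(d*i - f*g) + c*(d*h - e*g), where the 3×3 is [[a, b, c], [d, e, f], [g, h, i]].
Minor M_00 = (-4)*(-15) - (0)*(9) = 60 - 0 = 60.
Minor M_01 = (-1)*(-15) - (0)*(10) = 15 - 0 = 15.
Minor M_02 = (-1)*(9) - (-4)*(10) = -9 + 40 = 31.
det(Q) = (-1)*(60) - (6)*(15) + (14)*(31) = -60 - 90 + 434 = 284.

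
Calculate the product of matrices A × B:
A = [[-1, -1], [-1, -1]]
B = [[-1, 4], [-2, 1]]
[[3, -5], [3, -5]]

Matrix multiplication:
C[0][0] = -1×-1 + -1×-2 = 3
C[0][1] = -1×4 + -1×1 = -5
C[1][0] = -1×-1 + -1×-2 = 3
C[1][1] = -1×4 + -1×1 = -5
Result: [[3, -5], [3, -5]]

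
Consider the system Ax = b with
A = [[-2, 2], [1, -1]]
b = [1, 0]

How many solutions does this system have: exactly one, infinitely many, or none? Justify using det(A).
No solution

det(A) = (-2)*(-1) - (2)*(1) = 0, so A is singular.
The column space of A is span(column 1) = span([-2, 1]).
b = [1, 0] is not a scalar multiple of column 1, so b ∉ column space and the system is inconsistent — no solution.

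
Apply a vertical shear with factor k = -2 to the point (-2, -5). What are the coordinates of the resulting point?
(-2, -1)

Shear matrix for vertical shear with factor k = -2:
[[1, 0], [-2, 1]]
Result: (-2, -5) → (-2, -1)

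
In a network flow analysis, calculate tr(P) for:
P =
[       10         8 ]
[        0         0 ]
tr(P) = 10 + 0 = 10

The trace of a square matrix is the sum of its diagonal entries.
Diagonal entries of P: P[0][0] = 10, P[1][1] = 0.
tr(P) = 10 + 0 = 10.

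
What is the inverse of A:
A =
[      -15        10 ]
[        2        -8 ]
det(A) = 100
A⁻¹ =
[    -2/25     -1/10 ]
[    -1/50     -3/20 ]

For a 2×2 matrix A = [[a, b], [c, d]] with det(A) ≠ 0, A⁻¹ = (1/det(A)) * [[d, -b], [-c, a]].
det(A) = (-15)*(-8) - (10)*(2) = 120 - 20 = 100.
A⁻¹ = (1/100) * [[-8, -10], [-2, -15]].
Dividing each entry by 100 and reducing:
A⁻¹ =
[    -2/25     -1/10 ]
[    -1/50     -3/20 ]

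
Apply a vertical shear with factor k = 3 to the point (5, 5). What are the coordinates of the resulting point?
(5, 20)

Shear matrix for vertical shear with factor k = 3:
[[1, 0], [3, 1]]
Result: (5, 5) → (5, 20)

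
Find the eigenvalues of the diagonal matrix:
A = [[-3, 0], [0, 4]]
λ₁ = -3, λ₂ = 4

The characteristic polynomial of A is det(A - λI) = (-3 - λ)(4 - λ) = 0.
The roots are λ = -3 and λ = 4, so the eigenvalues are the diagonal entries.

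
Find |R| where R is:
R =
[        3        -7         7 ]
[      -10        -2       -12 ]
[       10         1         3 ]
det(R) = 718

Expand along row 0 (cofactor expansion): det(R) = a*(e*i - f*h) - b*(d*i - f*g) + c*(d*h - e*g), where the 3×3 is [[a, b, c], [d, e, f], [g, h, i]].
Minor M_00 = (-2)*(3) - (-12)*(1) = -6 + 12 = 6.
Minor M_01 = (-10)*(3) - (-12)*(10) = -30 + 120 = 90.
Minor M_02 = (-10)*(1) - (-2)*(10) = -10 + 20 = 10.
det(R) = (3)*(6) - (-7)*(90) + (7)*(10) = 18 + 630 + 70 = 718.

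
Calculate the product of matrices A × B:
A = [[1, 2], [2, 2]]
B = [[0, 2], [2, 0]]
[[4, 2], [4, 4]]

Matrix multiplication:
C[0][0] = 1×0 + 2×2 = 4
C[0][1] = 1×2 + 2×0 = 2
C[1][0] = 2×0 + 2×2 = 4
C[1][1] = 2×2 + 2×0 = 4
Result: [[4, 2], [4, 4]]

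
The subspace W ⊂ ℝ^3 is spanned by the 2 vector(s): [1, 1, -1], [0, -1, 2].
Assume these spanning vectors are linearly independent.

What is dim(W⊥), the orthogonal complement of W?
dim(W⊥) = 1

For any subspace W of ℝ^n, dim(W) + dim(W⊥) = n (the whole-space dimension).
Here the given 2 vectors are linearly independent, so dim(W) = 2.
Thus dim(W⊥) = n - dim(W) = 3 - 2 = 1.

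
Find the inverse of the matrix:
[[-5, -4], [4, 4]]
[[-1, -1], [1, 5/4]]

For [[a,b],[c,d]], inverse = (1/det)·[[d,-b],[-c,a]]
det = -5·4 - -4·4 = -4
Inverse = (1/-4)·[[4, 4], [-4, -5]]
        = [[-1, -1], [1, 5/4]]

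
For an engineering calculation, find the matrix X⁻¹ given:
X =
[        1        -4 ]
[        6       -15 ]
det(X) = 9
X⁻¹ =
[     -5/3       4/9 ]
[     -2/3       1/9 ]

For a 2×2 matrix X = [[a, b], [c, d]] with det(X) ≠ 0, X⁻¹ = (1/det(X)) * [[d, -b], [-c, a]].
det(X) = (1)*(-15) - (-4)*(6) = -15 + 24 = 9.
X⁻¹ = (1/9) * [[-15, 4], [-6, 1]].
Dividing each entry by 9 and reducing:
X⁻¹ =
[     -5/3       4/9 ]
[     -2/3       1/9 ]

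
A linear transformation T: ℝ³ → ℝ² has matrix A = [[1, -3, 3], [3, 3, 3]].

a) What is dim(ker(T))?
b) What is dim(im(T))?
dim(ker) = 1, dim(im) = 2

The two rows are not scalar multiples of one another (no single k satisfies row 2 = k × row 1), so they are linearly independent.
Thus rank(A) = 2.
dim(im(T)) = rank(A) = 2.
By the rank-nullity theorem applied to T: ℝ³ → ℝ², rank(A) + nullity(A) = 3 (the domain dimension), so dim(ker(T)) = 3 - 2 = 1.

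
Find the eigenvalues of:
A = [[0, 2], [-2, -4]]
λ = -2, -2

Solve det(A - λI) = 0. For a 2×2 matrix this is λ² - (trace)λ + det = 0.
trace(A) = 0 - 4 = -4.
det(A) = (0)*(-4) - (2)*(-2) = 0 + 4 = 4.
Characteristic equation: λ² - (-4)λ + (4) = 0.
Discriminant: (-4)² - 4*(4) = 16 - 16 = 0.
Roots: λ = (-4 ± √0) / 2 = -2, -2.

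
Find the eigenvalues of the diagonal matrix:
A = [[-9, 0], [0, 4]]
λ₁ = -9, λ₂ = 4

The characteristic polynomial of A is det(A - λI) = (-9 - λ)(4 - λ) = 0.
The roots are λ = -9 and λ = 4, so the eigenvalues are the diagonal entries.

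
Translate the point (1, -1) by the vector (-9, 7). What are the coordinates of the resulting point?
(-8, 6)

Translation by (-9, 7):
x' = 1 + -9 = -8
y' = -1 + 7 = 6
Homogeneous matrix: [[1, 0, -9], [0, 1, 7], [0, 0, 1]]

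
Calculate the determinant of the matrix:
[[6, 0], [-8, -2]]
-12

For a 2×2 matrix [[a, b], [c, d]], det = ad - bc
det = (6)(-2) - (0)(-8) = -12 - 0 = -12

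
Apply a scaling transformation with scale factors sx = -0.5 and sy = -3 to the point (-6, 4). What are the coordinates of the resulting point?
(3.0, -12)

Scaling matrix:
[[-0.50, 0], [0, -3]]
Result: (-6 × -0.5, 4 × -3) = (3.0, -12)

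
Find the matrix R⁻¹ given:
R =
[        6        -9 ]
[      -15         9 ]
det(R) = -81
R⁻¹ =
[     -1/9      -1/9 ]
[    -5/27     -2/27 ]

For a 2×2 matrix R = [[a, b], [c, d]] with det(R) ≠ 0, R⁻¹ = (1/det(R)) * [[d, -b], [-c, a]].
det(R) = (6)*(9) - (-9)*(-15) = 54 - 135 = -81.
R⁻¹ = (1/-81) * [[9, 9], [15, 6]].
Dividing each entry by -81 and reducing:
R⁻¹ =
[     -1/9      -1/9 ]
[    -5/27     -2/27 ]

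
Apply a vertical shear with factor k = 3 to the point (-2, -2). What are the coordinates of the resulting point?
(-2, -8)

Shear matrix for vertical shear with factor k = 3:
[[1, 0], [3, 1]]
Result: (-2, -2) → (-2, -8)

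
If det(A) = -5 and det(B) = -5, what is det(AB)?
25

Use the multiplicative property of determinants: det(AB) = det(A)*det(B).
det(AB) = (-5)*(-5) = 25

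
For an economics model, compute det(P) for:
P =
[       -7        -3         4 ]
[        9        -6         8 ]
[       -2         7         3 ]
det(P) = 851

Expand along row 0 (cofactor expansion): det(P) = a*(e*i - f*h) - b*(d*i - f*g) + c*(d*h - e*g), where the 3×3 is [[a, b, c], [d, e, f], [g, h, i]].
Minor M_00 = (-6)*(3) - (8)*(7) = -18 - 56 = -74.
Minor M_01 = (9)*(3) - (8)*(-2) = 27 + 16 = 43.
Minor M_02 = (9)*(7) - (-6)*(-2) = 63 - 12 = 51.
det(P) = (-7)*(-74) - (-3)*(43) + (4)*(51) = 518 + 129 + 204 = 851.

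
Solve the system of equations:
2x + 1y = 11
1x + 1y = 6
x = 5, y = 1

Use elimination (row reduction):
Equation 1: 2x + 1y = 11.
Equation 2: 1x + 1y = 6.
Multiply Eq1 by 1 and Eq2 by 2: 2x + 1y = 11;  2x + 2y = 12.
Subtract: (1)y = 1, so y = 1.
Back-substitute into Eq1: 2x + 1*(1) = 11, so x = 5.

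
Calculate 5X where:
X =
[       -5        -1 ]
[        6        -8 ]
5X =
[      -25        -5 ]
[       30       -40 ]

Scalar multiplication is elementwise: (5X)[i][j] = 5 * X[i][j].
  (5X)[0][0] = 5 * (-5) = -25
  (5X)[0][1] = 5 * (-1) = -5
  (5X)[1][0] = 5 * (6) = 30
  (5X)[1][1] = 5 * (-8) = -40
5X =
[      -25        -5 ]
[       30       -40 ]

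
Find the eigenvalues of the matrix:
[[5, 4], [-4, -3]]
λ = 1 and λ = 1

Characteristic equation: det(A - λI) = 0
λ² - (trace)λ + (det) = 0
λ² - (2)λ + (1) = 0
λ² - 2λ + 1 = 0
Solving: λ = 1, 1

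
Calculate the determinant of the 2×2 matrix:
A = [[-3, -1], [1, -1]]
4

For A = [[a, b], [c, d]], det(A) = a*d - b*c.
det(A) = (-3)*(-1) - (-1)*(1) = 3 - -1 = 4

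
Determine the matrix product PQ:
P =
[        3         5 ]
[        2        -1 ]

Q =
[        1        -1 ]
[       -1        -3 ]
PQ =
[       -2       -18 ]
[        3         1 ]

Matrix multiplication: (PQ)[i][j] = sum over k of P[i][k] * Q[k][j].
  (PQ)[0][0] = (3)*(1) + (5)*(-1) = -2
  (PQ)[0][1] = (3)*(-1) + (5)*(-3) = -18
  (PQ)[1][0] = (2)*(1) + (-1)*(-1) = 3
  (PQ)[1][1] = (2)*(-1) + (-1)*(-3) = 1
PQ =
[       -2       -18 ]
[        3         1 ]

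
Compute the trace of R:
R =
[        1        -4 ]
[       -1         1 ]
tr(R) = 1 + 1 = 2

The trace of a square matrix is the sum of its diagonal entries.
Diagonal entries of R: R[0][0] = 1, R[1][1] = 1.
tr(R) = 1 + 1 = 2.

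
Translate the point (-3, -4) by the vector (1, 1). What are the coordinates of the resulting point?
(-2, -3)

Translation by (1, 1):
x' = -3 + 1 = -2
y' = -4 + 1 = -3
Homogeneous matrix: [[1, 0, 1], [0, 1, 1], [0, 0, 1]]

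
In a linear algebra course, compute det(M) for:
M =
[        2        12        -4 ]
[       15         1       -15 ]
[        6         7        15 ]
det(M) = -3936

Expand along row 0 (cofactor expansion): det(M) = a*(e*i - f*h) - b*(d*i - f*g) + c*(d*h - e*g), where the 3×3 is [[a, b, c], [d, e, f], [g, h, i]].
Minor M_00 = (1)*(15) - (-15)*(7) = 15 + 105 = 120.
Minor M_01 = (15)*(15) - (-15)*(6) = 225 + 90 = 315.
Minor M_02 = (15)*(7) - (1)*(6) = 105 - 6 = 99.
det(M) = (2)*(120) - (12)*(315) + (-4)*(99) = 240 - 3780 - 396 = -3936.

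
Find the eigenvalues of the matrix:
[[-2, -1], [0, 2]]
λ = -2 and λ = 2

Characteristic equation: det(A - λI) = 0
λ² - (trace)λ + (det) = 0
λ² - (0)λ + (-4) = 0
λ² - 0λ - 4 = 0
Solving: λ = -2, 2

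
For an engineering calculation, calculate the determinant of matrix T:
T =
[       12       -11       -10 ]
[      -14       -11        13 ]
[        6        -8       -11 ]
det(T) = 1756

Expand along row 0 (cofactor expansion): det(T) = a*(e*i - f*h) - b*(d*i - f*g) + c*(d*h - e*g), where the 3×3 is [[a, b, c], [d, e, f], [g, h, i]].
Minor M_00 = (-11)*(-11) - (13)*(-8) = 121 + 104 = 225.
Minor M_01 = (-14)*(-11) - (13)*(6) = 154 - 78 = 76.
Minor M_02 = (-14)*(-8) - (-11)*(6) = 112 + 66 = 178.
det(T) = (12)*(225) - (-11)*(76) + (-10)*(178) = 2700 + 836 - 1780 = 1756.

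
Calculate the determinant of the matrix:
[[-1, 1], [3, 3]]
-6

For a 2×2 matrix [[a, b], [c, d]], det = ad - bc
det = (-1)(3) - (1)(3) = -3 - 3 = -6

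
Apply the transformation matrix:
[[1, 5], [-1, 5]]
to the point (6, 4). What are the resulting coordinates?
(26, 14)

Matrix multiplication:
[[1, 5], [-1, 5]] × [6, 4]ᵀ
= [1×6 + 5×4, -1×6 + 5×4]ᵀ
= [26.0000, 14.0000]ᵀ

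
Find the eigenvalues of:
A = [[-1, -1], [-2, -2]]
λ = -3, 0

Solve det(A - λI) = 0. For a 2×2 matrix this is λ² - (trace)λ + det = 0.
trace(A) = -1 - 2 = -3.
det(A) = (-1)*(-2) - (-1)*(-2) = 2 - 2 = 0.
Characteristic equation: λ² - (-3)λ + (0) = 0.
Discriminant: (-3)² - 4*(0) = 9 - 0 = 9.
Roots: λ = (-3 ± √9) / 2 = -3, 0.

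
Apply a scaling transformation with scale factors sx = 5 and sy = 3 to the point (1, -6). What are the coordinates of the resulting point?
(5, -18)

Scaling matrix:
[[5, 0], [0, 3]]
Result: (1 × 5, -6 × 3) = (5, -18)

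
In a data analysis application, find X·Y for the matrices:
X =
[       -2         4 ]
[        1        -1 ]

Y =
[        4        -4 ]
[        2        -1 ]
XY =
[        0         4 ]
[        2        -3 ]

Matrix multiplication: (XY)[i][j] = sum over k of X[i][k] * Y[k][j].
  (XY)[0][0] = (-2)*(4) + (4)*(2) = 0
  (XY)[0][1] = (-2)*(-4) + (4)*(-1) = 4
  (XY)[1][0] = (1)*(4) + (-1)*(2) = 2
  (XY)[1][1] = (1)*(-4) + (-1)*(-1) = -3
XY =
[        0         4 ]
[        2        -3 ]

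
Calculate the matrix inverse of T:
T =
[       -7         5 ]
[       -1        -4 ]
det(T) = 33
T⁻¹ =
[    -4/33     -5/33 ]
[     1/33     -7/33 ]

For a 2×2 matrix T = [[a, b], [c, d]] with det(T) ≠ 0, T⁻¹ = (1/det(T)) * [[d, -b], [-c, a]].
det(T) = (-7)*(-4) - (5)*(-1) = 28 + 5 = 33.
T⁻¹ = (1/33) * [[-4, -5], [1, -7]].
Dividing each entry by 33 and reducing:
T⁻¹ =
[    -4/33     -5/33 ]
[     1/33     -7/33 ]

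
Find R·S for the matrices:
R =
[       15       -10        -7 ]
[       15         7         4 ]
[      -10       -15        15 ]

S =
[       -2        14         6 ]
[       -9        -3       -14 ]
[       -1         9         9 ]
RS =
[       67       177       167 ]
[      -97       225        28 ]
[      140        40       285 ]

Matrix multiplication: (RS)[i][j] = sum over k of R[i][k] * S[k][j].
  (RS)[0][0] = (15)*(-2) + (-10)*(-9) + (-7)*(-1) = 67
  (RS)[0][1] = (15)*(14) + (-10)*(-3) + (-7)*(9) = 177
  (RS)[0][2] = (15)*(6) + (-10)*(-14) + (-7)*(9) = 167
  (RS)[1][0] = (15)*(-2) + (7)*(-9) + (4)*(-1) = -97
  (RS)[1][1] = (15)*(14) + (7)*(-3) + (4)*(9) = 225
  (RS)[1][2] = (15)*(6) + (7)*(-14) + (4)*(9) = 28
  (RS)[2][0] = (-10)*(-2) + (-15)*(-9) + (15)*(-1) = 140
  (RS)[2][1] = (-10)*(14) + (-15)*(-3) + (15)*(9) = 40
  (RS)[2][2] = (-10)*(6) + (-15)*(-14) + (15)*(9) = 285
RS =
[       67       177       167 ]
[      -97       225        28 ]
[      140        40       285 ]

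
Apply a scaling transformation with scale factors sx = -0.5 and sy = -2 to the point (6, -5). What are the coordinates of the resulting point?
(-3.0, 10)

Scaling matrix:
[[-0.50, 0], [0, -2]]
Result: (6 × -0.5, -5 × -2) = (-3.0, 10)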